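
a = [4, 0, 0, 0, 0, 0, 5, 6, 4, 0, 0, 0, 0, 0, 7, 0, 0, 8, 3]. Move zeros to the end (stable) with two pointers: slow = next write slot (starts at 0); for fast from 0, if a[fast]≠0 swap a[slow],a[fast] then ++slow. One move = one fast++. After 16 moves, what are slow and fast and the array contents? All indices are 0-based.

slow=5, fast=16, a=[4, 5, 6, 4, 7, 0, 0, 0, 0, 0, 0, 0, 0, 0, 0, 0, 0, 8, 3]

slow=0 fast=0: a[fast]=4≠0 swap→a[0]=4, slow++,fast++
slow=1 fast=1: a[fast]=0, fast++
slow=1 fast=2: a[fast]=0, fast++
slow=1 fast=3: a[fast]=0, fast++
slow=1 fast=4: a[fast]=0, fast++
slow=1 fast=5: a[fast]=0, fast++
slow=1 fast=6: a[fast]=5≠0 swap→a[1]=5, slow++,fast++
slow=2 fast=7: a[fast]=6≠0 swap→a[2]=6, slow++,fast++
slow=3 fast=8: a[fast]=4≠0 swap→a[3]=4, slow++,fast++
slow=4 fast=9: a[fast]=0, fast++
slow=4 fast=10: a[fast]=0, fast++
slow=4 fast=11: a[fast]=0, fast++
slow=4 fast=12: a[fast]=0, fast++
slow=4 fast=13: a[fast]=0, fast++
slow=4 fast=14: a[fast]=7≠0 swap→a[4]=7, slow++,fast++
slow=5 fast=15: a[fast]=0, fast++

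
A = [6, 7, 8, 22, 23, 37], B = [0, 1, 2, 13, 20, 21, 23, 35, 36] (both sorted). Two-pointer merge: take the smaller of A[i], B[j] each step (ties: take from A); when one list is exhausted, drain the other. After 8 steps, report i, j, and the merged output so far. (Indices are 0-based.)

[i=0,j=0] A[i]=6>B[j]=0 take 0 → j++
[i=0,j=1] A[i]=6>B[j]=1 take 1 → j++
[i=0,j=2] A[i]=6>B[j]=2 take 2 → j++
[i=0,j=3] A[i]=6<=B[j]=13 take 6 → i++
[i=1,j=3] A[i]=7<=B[j]=13 take 7 → i++
[i=2,j=3] A[i]=8<=B[j]=13 take 8 → i++
[i=3,j=3] A[i]=22>B[j]=13 take 13 → j++
[i=3,j=4] A[i]=22>B[j]=20 take 20 → j++

i=3, j=5, merged so far=[0, 1, 2, 6, 7, 8, 13, 20]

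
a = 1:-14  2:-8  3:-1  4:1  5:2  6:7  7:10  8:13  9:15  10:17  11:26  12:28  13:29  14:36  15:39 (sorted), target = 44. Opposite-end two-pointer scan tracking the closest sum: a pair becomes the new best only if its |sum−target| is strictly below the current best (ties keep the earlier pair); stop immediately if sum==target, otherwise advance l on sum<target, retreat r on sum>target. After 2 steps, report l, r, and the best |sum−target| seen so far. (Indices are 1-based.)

[1,15] -14+39=25 d=19 * → l++
[2,15] -8+39=31 d=13 * → l++

l=3, r=15, best |Δ|=13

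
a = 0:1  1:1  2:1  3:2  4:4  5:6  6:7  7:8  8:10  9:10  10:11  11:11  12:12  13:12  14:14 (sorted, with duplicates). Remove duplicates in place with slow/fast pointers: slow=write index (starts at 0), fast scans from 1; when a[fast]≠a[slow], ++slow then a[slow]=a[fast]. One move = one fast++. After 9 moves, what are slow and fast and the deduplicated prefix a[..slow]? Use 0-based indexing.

slow=6, fast=10, prefix=[1, 2, 4, 6, 7, 8, 10]

(s=0,f=1) a[fast]=1=a[slow] dup → fast++
(s=0,f=2) a[fast]=1=a[slow] dup → fast++
(s=0,f=3) a[fast]=2≠a[slow]=1 write a[1]=2 → slow++,fast++
(s=1,f=4) a[fast]=4≠a[slow]=2 write a[2]=4 → slow++,fast++
(s=2,f=5) a[fast]=6≠a[slow]=4 write a[3]=6 → slow++,fast++
(s=3,f=6) a[fast]=7≠a[slow]=6 write a[4]=7 → slow++,fast++
(s=4,f=7) a[fast]=8≠a[slow]=7 write a[5]=8 → slow++,fast++
(s=5,f=8) a[fast]=10≠a[slow]=8 write a[6]=10 → slow++,fast++
(s=6,f=9) a[fast]=10=a[slow] dup → fast++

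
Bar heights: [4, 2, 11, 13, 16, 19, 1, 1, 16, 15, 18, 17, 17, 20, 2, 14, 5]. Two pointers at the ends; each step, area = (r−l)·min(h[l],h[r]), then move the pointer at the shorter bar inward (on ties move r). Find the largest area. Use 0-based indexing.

[0,16] min(4,5)*16=64 best=64 * → l++
[1,16] min(2,5)*15=30 best=64 → l++
[2,16] min(11,5)*14=70 best=70 * → r--
[2,15] min(11,14)*13=143 best=143 * → l++
[3,15] min(13,14)*12=156 best=156 * → l++
[4,15] min(16,14)*11=154 best=156 → r--
[4,14] min(16,2)*10=20 best=156 → r--
[4,13] min(16,20)*9=144 best=156 → l++
[5,13] min(19,20)*8=152 best=156 → l++
[6,13] min(1,20)*7=7 best=156 → l++
[7,13] min(1,20)*6=6 best=156 → l++
[8,13] min(16,20)*5=80 best=156 → l++
[9,13] min(15,20)*4=60 best=156 → l++
[10,13] min(18,20)*3=54 best=156 → l++
[11,13] min(17,20)*2=34 best=156 → l++
[12,13] min(17,20)*1=17 best=156 → l++

max area = 156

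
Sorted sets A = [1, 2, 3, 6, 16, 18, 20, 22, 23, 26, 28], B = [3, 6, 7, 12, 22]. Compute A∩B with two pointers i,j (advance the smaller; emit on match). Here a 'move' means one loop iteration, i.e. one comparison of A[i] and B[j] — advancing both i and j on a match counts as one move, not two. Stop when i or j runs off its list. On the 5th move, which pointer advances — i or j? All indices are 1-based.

i=1 j=1: 1<3, i++
i=2 j=1: 2<3, i++
i=3 j=1: 3==3 emit, i++,j++
i=4 j=2: 6==6 emit, i++,j++
i=5 j=3: 16>7, j++

j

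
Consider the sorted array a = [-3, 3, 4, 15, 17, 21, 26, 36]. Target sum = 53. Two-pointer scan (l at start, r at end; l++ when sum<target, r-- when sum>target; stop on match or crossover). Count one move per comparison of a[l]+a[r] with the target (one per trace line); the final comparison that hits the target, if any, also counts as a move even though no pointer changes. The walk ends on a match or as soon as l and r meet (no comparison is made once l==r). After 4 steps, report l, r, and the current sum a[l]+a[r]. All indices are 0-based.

l=0 r=7: -3+36=33 <53, l++
l=1 r=7: 3+36=39 <53, l++
l=2 r=7: 4+36=40 <53, l++
l=3 r=7: 15+36=51 <53, l++

l=4, r=7, sum=53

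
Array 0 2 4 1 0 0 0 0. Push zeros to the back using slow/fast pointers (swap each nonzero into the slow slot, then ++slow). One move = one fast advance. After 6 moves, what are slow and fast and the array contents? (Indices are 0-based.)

(s=0,f=0) a[fast]=0 → fast++
(s=0,f=1) a[fast]=2≠0 swap→a[0]=2 → slow++,fast++
(s=1,f=2) a[fast]=4≠0 swap→a[1]=4 → slow++,fast++
(s=2,f=3) a[fast]=1≠0 swap→a[2]=1 → slow++,fast++
(s=3,f=4) a[fast]=0 → fast++
(s=3,f=5) a[fast]=0 → fast++

slow=3, fast=6, a=[2, 4, 1, 0, 0, 0, 0, 0]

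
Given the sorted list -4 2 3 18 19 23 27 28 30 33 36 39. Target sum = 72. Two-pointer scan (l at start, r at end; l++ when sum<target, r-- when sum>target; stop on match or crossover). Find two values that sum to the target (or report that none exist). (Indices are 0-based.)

(33, 39)

l=0 r=11: -4+39=35 <72, l++
l=1 r=11: 2+39=41 <72, l++
l=2 r=11: 3+39=42 <72, l++
l=3 r=11: 18+39=57 <72, l++
l=4 r=11: 19+39=58 <72, l++
l=5 r=11: 23+39=62 <72, l++
l=6 r=11: 27+39=66 <72, l++
l=7 r=11: 28+39=67 <72, l++
l=8 r=11: 30+39=69 <72, l++
l=9 r=11: 33+39=72, found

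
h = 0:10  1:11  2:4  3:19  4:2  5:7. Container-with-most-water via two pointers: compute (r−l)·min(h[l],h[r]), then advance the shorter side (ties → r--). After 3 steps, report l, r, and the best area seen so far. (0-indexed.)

[0,5] min(10,7)*5=35 best=35 * → r--
[0,4] min(10,2)*4=8 best=35 → r--
[0,3] min(10,19)*3=30 best=35 → l++

l=1, r=3, best area=35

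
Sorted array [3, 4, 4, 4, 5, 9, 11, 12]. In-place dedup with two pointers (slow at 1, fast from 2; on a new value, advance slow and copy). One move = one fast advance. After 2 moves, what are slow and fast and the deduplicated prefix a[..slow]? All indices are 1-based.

slow=1 fast=2: a[fast]=4≠a[slow]=3 write a[2]=4, slow++,fast++
slow=2 fast=3: a[fast]=4=a[slow] dup, fast++

slow=2, fast=4, prefix=[3, 4]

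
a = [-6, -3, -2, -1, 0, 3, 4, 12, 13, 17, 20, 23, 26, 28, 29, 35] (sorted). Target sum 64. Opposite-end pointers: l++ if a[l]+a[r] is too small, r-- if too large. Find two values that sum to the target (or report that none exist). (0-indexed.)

(29, 35)

[0,15] -6+35=29 <64 → l++
[1,15] -3+35=32 <64 → l++
[2,15] -2+35=33 <64 → l++
[3,15] -1+35=34 <64 → l++
[4,15] 0+35=35 <64 → l++
[5,15] 3+35=38 <64 → l++
[6,15] 4+35=39 <64 → l++
[7,15] 12+35=47 <64 → l++
[8,15] 13+35=48 <64 → l++
[9,15] 17+35=52 <64 → l++
[10,15] 20+35=55 <64 → l++
[11,15] 23+35=58 <64 → l++
[12,15] 26+35=61 <64 → l++
[13,15] 28+35=63 <64 → l++
[14,15] 29+35=64 → found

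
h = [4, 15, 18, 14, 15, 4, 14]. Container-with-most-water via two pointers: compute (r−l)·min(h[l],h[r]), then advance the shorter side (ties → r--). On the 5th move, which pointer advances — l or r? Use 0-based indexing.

r

l=0 r=6: min(4,14)*6=24 best=24 *, l++
l=1 r=6: min(15,14)*5=70 best=70 *, r--
l=1 r=5: min(15,4)*4=16 best=70, r--
l=1 r=4: min(15,15)*3=45 best=70, r--
l=1 r=3: min(15,14)*2=28 best=70, r--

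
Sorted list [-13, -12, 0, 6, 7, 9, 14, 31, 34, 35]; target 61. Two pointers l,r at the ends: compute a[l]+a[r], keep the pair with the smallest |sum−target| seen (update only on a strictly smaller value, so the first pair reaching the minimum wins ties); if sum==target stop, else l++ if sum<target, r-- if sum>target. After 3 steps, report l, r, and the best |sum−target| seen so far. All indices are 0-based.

[0,9] -13+35=22 d=39 * → l++
[1,9] -12+35=23 d=38 * → l++
[2,9] 0+35=35 d=26 * → l++

l=3, r=9, best |Δ|=26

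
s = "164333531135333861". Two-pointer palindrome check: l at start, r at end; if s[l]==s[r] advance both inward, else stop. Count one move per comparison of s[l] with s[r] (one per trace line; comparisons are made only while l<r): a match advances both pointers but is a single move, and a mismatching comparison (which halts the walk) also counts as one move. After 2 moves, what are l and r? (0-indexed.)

[0,17] '1'=='1' → l++,r--
[1,16] '6'=='6' → l++,r--

l=2, r=15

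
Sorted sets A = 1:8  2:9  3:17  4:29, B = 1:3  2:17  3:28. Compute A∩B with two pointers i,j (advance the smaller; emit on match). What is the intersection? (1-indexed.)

[i=1,j=1] 8>3 → j++
[i=1,j=2] 8<17 → i++
[i=2,j=2] 9<17 → i++
[i=3,j=2] 17==17 emit → i++,j++
[i=4,j=3] 29>28 → j++

intersection = [17]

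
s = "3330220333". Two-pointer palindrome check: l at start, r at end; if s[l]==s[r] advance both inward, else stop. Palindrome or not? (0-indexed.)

palindrome

l=0 r=9: '3'=='3', l++,r--
l=1 r=8: '3'=='3', l++,r--
l=2 r=7: '3'=='3', l++,r--
l=3 r=6: '0'=='0', l++,r--
l=4 r=5: '2'=='2', l++,r--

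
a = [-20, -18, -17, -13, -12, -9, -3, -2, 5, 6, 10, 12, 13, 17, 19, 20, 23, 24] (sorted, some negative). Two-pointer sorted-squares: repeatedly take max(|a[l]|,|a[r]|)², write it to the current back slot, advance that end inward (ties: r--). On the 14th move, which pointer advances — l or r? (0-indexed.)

[0,17] |-20|<=|24| out[17]=576 → r--
[0,16] |-20|<=|23| out[16]=529 → r--
[0,15] |-20|<=|20| out[15]=400 → r--
[0,14] |-20|>|19| out[14]=400 → l++
[1,14] |-18|<=|19| out[13]=361 → r--
[1,13] |-18|>|17| out[12]=324 → l++
[2,13] |-17|<=|17| out[11]=289 → r--
[2,12] |-17|>|13| out[10]=289 → l++
[3,12] |-13|<=|13| out[9]=169 → r--
[3,11] |-13|>|12| out[8]=169 → l++
[4,11] |-12|<=|12| out[7]=144 → r--
[4,10] |-12|>|10| out[6]=144 → l++
[5,10] |-9|<=|10| out[5]=100 → r--
[5,9] |-9|>|6| out[4]=81 → l++

l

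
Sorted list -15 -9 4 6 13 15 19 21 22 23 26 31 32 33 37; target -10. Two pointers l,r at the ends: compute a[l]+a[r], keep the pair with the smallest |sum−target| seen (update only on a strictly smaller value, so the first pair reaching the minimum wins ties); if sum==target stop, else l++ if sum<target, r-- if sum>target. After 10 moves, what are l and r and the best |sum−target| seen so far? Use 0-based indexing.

l=0 r=14: -15+37=22 d=32 *, r--
l=0 r=13: -15+33=18 d=28 *, r--
l=0 r=12: -15+32=17 d=27 *, r--
l=0 r=11: -15+31=16 d=26 *, r--
l=0 r=10: -15+26=11 d=21 *, r--
l=0 r=9: -15+23=8 d=18 *, r--
l=0 r=8: -15+22=7 d=17 *, r--
l=0 r=7: -15+21=6 d=16 *, r--
l=0 r=6: -15+19=4 d=14 *, r--
l=0 r=5: -15+15=0 d=10 *, r--

l=0, r=4, best |Δ|=10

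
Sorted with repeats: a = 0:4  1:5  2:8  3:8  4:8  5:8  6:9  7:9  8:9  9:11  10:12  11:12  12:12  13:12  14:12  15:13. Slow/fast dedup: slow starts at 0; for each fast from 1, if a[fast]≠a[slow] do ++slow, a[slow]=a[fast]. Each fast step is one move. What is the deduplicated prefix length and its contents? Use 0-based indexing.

(s=0,f=1) a[fast]=5≠a[slow]=4 write a[1]=5 → slow++,fast++
(s=1,f=2) a[fast]=8≠a[slow]=5 write a[2]=8 → slow++,fast++
(s=2,f=3) a[fast]=8=a[slow] dup → fast++
(s=2,f=4) a[fast]=8=a[slow] dup → fast++
(s=2,f=5) a[fast]=8=a[slow] dup → fast++
(s=2,f=6) a[fast]=9≠a[slow]=8 write a[3]=9 → slow++,fast++
(s=3,f=7) a[fast]=9=a[slow] dup → fast++
(s=3,f=8) a[fast]=9=a[slow] dup → fast++
(s=3,f=9) a[fast]=11≠a[slow]=9 write a[4]=11 → slow++,fast++
(s=4,f=10) a[fast]=12≠a[slow]=11 write a[5]=12 → slow++,fast++
(s=5,f=11) a[fast]=12=a[slow] dup → fast++
(s=5,f=12) a[fast]=12=a[slow] dup → fast++
(s=5,f=13) a[fast]=12=a[slow] dup → fast++
(s=5,f=14) a[fast]=12=a[slow] dup → fast++
(s=5,f=15) a[fast]=13≠a[slow]=12 write a[6]=13 → slow++,fast++

length 7; prefix = [4, 5, 8, 9, 11, 12, 13]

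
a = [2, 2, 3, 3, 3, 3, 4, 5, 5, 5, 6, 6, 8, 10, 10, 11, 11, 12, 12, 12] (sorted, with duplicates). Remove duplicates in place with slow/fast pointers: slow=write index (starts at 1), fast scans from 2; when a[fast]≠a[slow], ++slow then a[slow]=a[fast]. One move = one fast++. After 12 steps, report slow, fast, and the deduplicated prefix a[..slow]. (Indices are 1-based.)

slow=6, fast=14, prefix=[2, 3, 4, 5, 6, 8]

(s=1,f=2) a[fast]=2=a[slow] dup → fast++
(s=1,f=3) a[fast]=3≠a[slow]=2 write a[2]=3 → slow++,fast++
(s=2,f=4) a[fast]=3=a[slow] dup → fast++
(s=2,f=5) a[fast]=3=a[slow] dup → fast++
(s=2,f=6) a[fast]=3=a[slow] dup → fast++
(s=2,f=7) a[fast]=4≠a[slow]=3 write a[3]=4 → slow++,fast++
(s=3,f=8) a[fast]=5≠a[slow]=4 write a[4]=5 → slow++,fast++
(s=4,f=9) a[fast]=5=a[slow] dup → fast++
(s=4,f=10) a[fast]=5=a[slow] dup → fast++
(s=4,f=11) a[fast]=6≠a[slow]=5 write a[5]=6 → slow++,fast++
(s=5,f=12) a[fast]=6=a[slow] dup → fast++
(s=5,f=13) a[fast]=8≠a[slow]=6 write a[6]=8 → slow++,fast++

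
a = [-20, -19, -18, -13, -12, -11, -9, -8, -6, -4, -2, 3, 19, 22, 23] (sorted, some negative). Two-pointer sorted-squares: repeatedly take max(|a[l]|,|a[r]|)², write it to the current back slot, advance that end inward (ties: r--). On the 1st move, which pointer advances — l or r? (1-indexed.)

r

[1,15] |-20|<=|23| out[15]=529 → r--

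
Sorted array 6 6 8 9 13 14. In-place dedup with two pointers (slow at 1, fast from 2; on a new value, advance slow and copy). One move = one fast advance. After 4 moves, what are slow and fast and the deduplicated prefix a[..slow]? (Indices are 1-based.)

slow=4, fast=6, prefix=[6, 8, 9, 13]

slow=1 fast=2: a[fast]=6=a[slow] dup, fast++
slow=1 fast=3: a[fast]=8≠a[slow]=6 write a[2]=8, slow++,fast++
slow=2 fast=4: a[fast]=9≠a[slow]=8 write a[3]=9, slow++,fast++
slow=3 fast=5: a[fast]=13≠a[slow]=9 write a[4]=13, slow++,fast++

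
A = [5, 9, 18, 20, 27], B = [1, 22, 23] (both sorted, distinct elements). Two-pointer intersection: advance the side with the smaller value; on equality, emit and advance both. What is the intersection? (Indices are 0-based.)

intersection = []

[i=0,j=0] 5>1 → j++
[i=0,j=1] 5<22 → i++
[i=1,j=1] 9<22 → i++
[i=2,j=1] 18<22 → i++
[i=3,j=1] 20<22 → i++
[i=4,j=1] 27>22 → j++
[i=4,j=2] 27>23 → j++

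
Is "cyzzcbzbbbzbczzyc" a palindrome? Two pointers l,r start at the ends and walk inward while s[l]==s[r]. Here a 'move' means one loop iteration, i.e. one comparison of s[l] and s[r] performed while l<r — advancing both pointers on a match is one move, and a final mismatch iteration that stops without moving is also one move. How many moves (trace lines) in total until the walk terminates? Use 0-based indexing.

8 moves

l=0 r=16: 'c'=='c', l++,r--
l=1 r=15: 'y'=='y', l++,r--
l=2 r=14: 'z'=='z', l++,r--
l=3 r=13: 'z'=='z', l++,r--
l=4 r=12: 'c'=='c', l++,r--
l=5 r=11: 'b'=='b', l++,r--
l=6 r=10: 'z'=='z', l++,r--
l=7 r=9: 'b'=='b', l++,r--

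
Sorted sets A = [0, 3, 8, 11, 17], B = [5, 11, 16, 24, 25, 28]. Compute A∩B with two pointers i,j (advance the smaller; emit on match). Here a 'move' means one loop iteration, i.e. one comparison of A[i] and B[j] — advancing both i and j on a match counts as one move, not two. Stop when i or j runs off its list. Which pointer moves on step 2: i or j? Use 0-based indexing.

[i=0,j=0] 0<5 → i++
[i=1,j=0] 3<5 → i++

i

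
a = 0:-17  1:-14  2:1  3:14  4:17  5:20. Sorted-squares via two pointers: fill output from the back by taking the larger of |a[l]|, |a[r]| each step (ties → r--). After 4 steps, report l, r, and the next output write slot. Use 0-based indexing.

l=0 r=5: |-17|<=|20| out[5]=400, r--
l=0 r=4: |-17|<=|17| out[4]=289, r--
l=0 r=3: |-17|>|14| out[3]=289, l++
l=1 r=3: |-14|<=|14| out[2]=196, r--

l=1, r=2, next write slot=1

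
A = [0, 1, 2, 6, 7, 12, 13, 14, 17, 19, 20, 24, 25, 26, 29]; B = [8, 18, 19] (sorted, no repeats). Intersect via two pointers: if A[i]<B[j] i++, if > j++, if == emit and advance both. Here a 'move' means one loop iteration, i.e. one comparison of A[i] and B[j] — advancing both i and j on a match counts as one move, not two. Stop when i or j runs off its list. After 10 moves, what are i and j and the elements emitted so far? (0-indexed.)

i=9, j=1, emitted=[]

[i=0,j=0] 0<8 → i++
[i=1,j=0] 1<8 → i++
[i=2,j=0] 2<8 → i++
[i=3,j=0] 6<8 → i++
[i=4,j=0] 7<8 → i++
[i=5,j=0] 12>8 → j++
[i=5,j=1] 12<18 → i++
[i=6,j=1] 13<18 → i++
[i=7,j=1] 14<18 → i++
[i=8,j=1] 17<18 → i++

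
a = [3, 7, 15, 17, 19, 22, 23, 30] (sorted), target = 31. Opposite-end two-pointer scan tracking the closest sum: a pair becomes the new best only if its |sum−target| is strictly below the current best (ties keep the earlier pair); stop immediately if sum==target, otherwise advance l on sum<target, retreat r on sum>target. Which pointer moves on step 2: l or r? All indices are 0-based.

l

l=0 r=7: 3+30=33 d=2 *, r--
l=0 r=6: 3+23=26 d=5, l++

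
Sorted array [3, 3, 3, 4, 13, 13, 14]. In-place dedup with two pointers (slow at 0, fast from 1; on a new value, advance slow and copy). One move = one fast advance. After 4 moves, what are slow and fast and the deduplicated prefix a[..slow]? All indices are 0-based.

(s=0,f=1) a[fast]=3=a[slow] dup → fast++
(s=0,f=2) a[fast]=3=a[slow] dup → fast++
(s=0,f=3) a[fast]=4≠a[slow]=3 write a[1]=4 → slow++,fast++
(s=1,f=4) a[fast]=13≠a[slow]=4 write a[2]=13 → slow++,fast++

slow=2, fast=5, prefix=[3, 4, 13]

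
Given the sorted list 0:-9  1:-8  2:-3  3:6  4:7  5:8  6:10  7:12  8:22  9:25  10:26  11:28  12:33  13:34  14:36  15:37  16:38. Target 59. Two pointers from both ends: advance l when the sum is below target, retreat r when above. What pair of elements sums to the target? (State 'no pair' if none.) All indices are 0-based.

[0,16] -9+38=29 <59 → l++
[1,16] -8+38=30 <59 → l++
[2,16] -3+38=35 <59 → l++
[3,16] 6+38=44 <59 → l++
[4,16] 7+38=45 <59 → l++
[5,16] 8+38=46 <59 → l++
[6,16] 10+38=48 <59 → l++
[7,16] 12+38=50 <59 → l++
[8,16] 22+38=60 >59 → r--
[8,15] 22+37=59 → found

(22, 37)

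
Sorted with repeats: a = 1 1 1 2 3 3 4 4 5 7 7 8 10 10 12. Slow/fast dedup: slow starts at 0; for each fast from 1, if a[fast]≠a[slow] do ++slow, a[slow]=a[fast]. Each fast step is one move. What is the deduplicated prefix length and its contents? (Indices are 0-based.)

(s=0,f=1) a[fast]=1=a[slow] dup → fast++
(s=0,f=2) a[fast]=1=a[slow] dup → fast++
(s=0,f=3) a[fast]=2≠a[slow]=1 write a[1]=2 → slow++,fast++
(s=1,f=4) a[fast]=3≠a[slow]=2 write a[2]=3 → slow++,fast++
(s=2,f=5) a[fast]=3=a[slow] dup → fast++
(s=2,f=6) a[fast]=4≠a[slow]=3 write a[3]=4 → slow++,fast++
(s=3,f=7) a[fast]=4=a[slow] dup → fast++
(s=3,f=8) a[fast]=5≠a[slow]=4 write a[4]=5 → slow++,fast++
(s=4,f=9) a[fast]=7≠a[slow]=5 write a[5]=7 → slow++,fast++
(s=5,f=10) a[fast]=7=a[slow] dup → fast++
(s=5,f=11) a[fast]=8≠a[slow]=7 write a[6]=8 → slow++,fast++
(s=6,f=12) a[fast]=10≠a[slow]=8 write a[7]=10 → slow++,fast++
(s=7,f=13) a[fast]=10=a[slow] dup → fast++
(s=7,f=14) a[fast]=12≠a[slow]=10 write a[8]=12 → slow++,fast++

length 9; prefix = [1, 2, 3, 4, 5, 7, 8, 10, 12]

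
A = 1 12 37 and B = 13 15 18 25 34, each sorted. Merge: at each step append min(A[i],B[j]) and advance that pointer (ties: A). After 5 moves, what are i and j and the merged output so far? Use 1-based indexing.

i=1 j=1: A[i]=1<=B[j]=13 take 1, i++
i=2 j=1: A[i]=12<=B[j]=13 take 12, i++
i=3 j=1: A[i]=37>B[j]=13 take 13, j++
i=3 j=2: A[i]=37>B[j]=15 take 15, j++
i=3 j=3: A[i]=37>B[j]=18 take 18, j++

i=3, j=4, merged so far=[1, 12, 13, 15, 18]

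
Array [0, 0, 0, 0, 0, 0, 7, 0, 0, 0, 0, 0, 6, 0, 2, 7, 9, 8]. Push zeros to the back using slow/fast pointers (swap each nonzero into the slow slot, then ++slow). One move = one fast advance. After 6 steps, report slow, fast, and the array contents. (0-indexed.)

slow=0, fast=6, a=[0, 0, 0, 0, 0, 0, 7, 0, 0, 0, 0, 0, 6, 0, 2, 7, 9, 8]

slow=0 fast=0: a[fast]=0, fast++
slow=0 fast=1: a[fast]=0, fast++
slow=0 fast=2: a[fast]=0, fast++
slow=0 fast=3: a[fast]=0, fast++
slow=0 fast=4: a[fast]=0, fast++
slow=0 fast=5: a[fast]=0, fast++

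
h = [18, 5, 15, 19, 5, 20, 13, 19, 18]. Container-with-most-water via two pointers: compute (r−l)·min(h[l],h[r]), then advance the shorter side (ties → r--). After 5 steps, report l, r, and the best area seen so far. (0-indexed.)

l=0 r=8: min(18,18)*8=144 best=144 *, r--
l=0 r=7: min(18,19)*7=126 best=144, l++
l=1 r=7: min(5,19)*6=30 best=144, l++
l=2 r=7: min(15,19)*5=75 best=144, l++
l=3 r=7: min(19,19)*4=76 best=144, r--

l=3, r=6, best area=144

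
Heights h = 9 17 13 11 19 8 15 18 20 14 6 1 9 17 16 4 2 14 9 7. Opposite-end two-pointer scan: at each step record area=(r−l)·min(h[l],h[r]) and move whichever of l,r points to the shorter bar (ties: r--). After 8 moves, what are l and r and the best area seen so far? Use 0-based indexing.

[0,19] min(9,7)*19=133 best=133 * → r--
[0,18] min(9,9)*18=162 best=162 * → r--
[0,17] min(9,14)*17=153 best=162 → l++
[1,17] min(17,14)*16=224 best=224 * → r--
[1,16] min(17,2)*15=30 best=224 → r--
[1,15] min(17,4)*14=56 best=224 → r--
[1,14] min(17,16)*13=208 best=224 → r--
[1,13] min(17,17)*12=204 best=224 → r--

l=1, r=12, best area=224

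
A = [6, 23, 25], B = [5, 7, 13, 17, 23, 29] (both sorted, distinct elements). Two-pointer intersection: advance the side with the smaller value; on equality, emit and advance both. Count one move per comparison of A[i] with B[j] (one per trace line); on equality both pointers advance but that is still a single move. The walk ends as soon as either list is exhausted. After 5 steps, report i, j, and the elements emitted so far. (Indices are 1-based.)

i=1 j=1: 6>5, j++
i=1 j=2: 6<7, i++
i=2 j=2: 23>7, j++
i=2 j=3: 23>13, j++
i=2 j=4: 23>17, j++

i=2, j=5, emitted=[]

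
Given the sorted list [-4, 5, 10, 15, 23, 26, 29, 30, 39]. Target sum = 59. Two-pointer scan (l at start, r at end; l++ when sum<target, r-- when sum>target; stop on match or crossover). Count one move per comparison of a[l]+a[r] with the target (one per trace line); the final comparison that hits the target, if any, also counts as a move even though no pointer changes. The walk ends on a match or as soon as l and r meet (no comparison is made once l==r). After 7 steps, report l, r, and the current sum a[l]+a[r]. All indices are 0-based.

l=0 r=8: -4+39=35 <59, l++
l=1 r=8: 5+39=44 <59, l++
l=2 r=8: 10+39=49 <59, l++
l=3 r=8: 15+39=54 <59, l++
l=4 r=8: 23+39=62 >59, r--
l=4 r=7: 23+30=53 <59, l++
l=5 r=7: 26+30=56 <59, l++

l=6, r=7, sum=59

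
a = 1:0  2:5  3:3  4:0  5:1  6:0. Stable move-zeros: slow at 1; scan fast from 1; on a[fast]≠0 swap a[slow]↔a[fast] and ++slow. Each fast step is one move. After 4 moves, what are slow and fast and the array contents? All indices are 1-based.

slow=1 fast=1: a[fast]=0, fast++
slow=1 fast=2: a[fast]=5≠0 swap→a[1]=5, slow++,fast++
slow=2 fast=3: a[fast]=3≠0 swap→a[2]=3, slow++,fast++
slow=3 fast=4: a[fast]=0, fast++

slow=3, fast=5, a=[5, 3, 0, 0, 1, 0]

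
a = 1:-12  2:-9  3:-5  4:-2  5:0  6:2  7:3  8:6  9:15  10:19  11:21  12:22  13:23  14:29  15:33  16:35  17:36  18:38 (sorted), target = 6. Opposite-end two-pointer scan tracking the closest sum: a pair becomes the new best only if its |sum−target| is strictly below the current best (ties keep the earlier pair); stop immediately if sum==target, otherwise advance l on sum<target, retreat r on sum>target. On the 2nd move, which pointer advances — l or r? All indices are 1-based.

[1,18] -12+38=26 d=20 * → r--
[1,17] -12+36=24 d=18 * → r--

r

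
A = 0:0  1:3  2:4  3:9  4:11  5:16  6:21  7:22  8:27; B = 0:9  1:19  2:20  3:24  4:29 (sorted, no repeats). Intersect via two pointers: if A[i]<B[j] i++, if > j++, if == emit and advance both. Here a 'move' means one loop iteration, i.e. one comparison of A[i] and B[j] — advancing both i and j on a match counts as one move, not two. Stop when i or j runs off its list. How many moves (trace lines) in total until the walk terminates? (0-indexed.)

[i=0,j=0] 0<9 → i++
[i=1,j=0] 3<9 → i++
[i=2,j=0] 4<9 → i++
[i=3,j=0] 9==9 emit → i++,j++
[i=4,j=1] 11<19 → i++
[i=5,j=1] 16<19 → i++
[i=6,j=1] 21>19 → j++
[i=6,j=2] 21>20 → j++
[i=6,j=3] 21<24 → i++
[i=7,j=3] 22<24 → i++
[i=8,j=3] 27>24 → j++
[i=8,j=4] 27<29 → i++

12 moves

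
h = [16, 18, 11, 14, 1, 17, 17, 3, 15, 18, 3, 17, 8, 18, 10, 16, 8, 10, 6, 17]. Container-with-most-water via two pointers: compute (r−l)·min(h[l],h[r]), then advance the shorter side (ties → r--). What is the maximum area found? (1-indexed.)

max area = 306

[1,20] min(16,17)*19=304 best=304 * → l++
[2,20] min(18,17)*18=306 best=306 * → r--
[2,19] min(18,6)*17=102 best=306 → r--
[2,18] min(18,10)*16=160 best=306 → r--
[2,17] min(18,8)*15=120 best=306 → r--
[2,16] min(18,16)*14=224 best=306 → r--
[2,15] min(18,10)*13=130 best=306 → r--
[2,14] min(18,18)*12=216 best=306 → r--
[2,13] min(18,8)*11=88 best=306 → r--
[2,12] min(18,17)*10=170 best=306 → r--
[2,11] min(18,3)*9=27 best=306 → r--
[2,10] min(18,18)*8=144 best=306 → r--
[2,9] min(18,15)*7=105 best=306 → r--
[2,8] min(18,3)*6=18 best=306 → r--
[2,7] min(18,17)*5=85 best=306 → r--
[2,6] min(18,17)*4=68 best=306 → r--
[2,5] min(18,1)*3=3 best=306 → r--
[2,4] min(18,14)*2=28 best=306 → r--
[2,3] min(18,11)*1=11 best=306 → r--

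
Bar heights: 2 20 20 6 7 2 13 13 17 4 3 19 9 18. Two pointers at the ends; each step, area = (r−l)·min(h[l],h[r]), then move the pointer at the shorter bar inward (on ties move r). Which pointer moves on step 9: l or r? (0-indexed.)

[0,13] min(2,18)*13=26 best=26 * → l++
[1,13] min(20,18)*12=216 best=216 * → r--
[1,12] min(20,9)*11=99 best=216 → r--
[1,11] min(20,19)*10=190 best=216 → r--
[1,10] min(20,3)*9=27 best=216 → r--
[1,9] min(20,4)*8=32 best=216 → r--
[1,8] min(20,17)*7=119 best=216 → r--
[1,7] min(20,13)*6=78 best=216 → r--
[1,6] min(20,13)*5=65 best=216 → r--

r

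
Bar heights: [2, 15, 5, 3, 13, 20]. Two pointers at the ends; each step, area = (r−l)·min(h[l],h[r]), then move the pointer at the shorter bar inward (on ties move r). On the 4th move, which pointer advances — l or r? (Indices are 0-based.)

l

l=0 r=5: min(2,20)*5=10 best=10 *, l++
l=1 r=5: min(15,20)*4=60 best=60 *, l++
l=2 r=5: min(5,20)*3=15 best=60, l++
l=3 r=5: min(3,20)*2=6 best=60, l++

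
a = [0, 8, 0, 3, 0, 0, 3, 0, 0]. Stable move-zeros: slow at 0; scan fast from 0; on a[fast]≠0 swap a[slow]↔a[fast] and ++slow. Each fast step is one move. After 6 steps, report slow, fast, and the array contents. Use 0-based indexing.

(s=0,f=0) a[fast]=0 → fast++
(s=0,f=1) a[fast]=8≠0 swap→a[0]=8 → slow++,fast++
(s=1,f=2) a[fast]=0 → fast++
(s=1,f=3) a[fast]=3≠0 swap→a[1]=3 → slow++,fast++
(s=2,f=4) a[fast]=0 → fast++
(s=2,f=5) a[fast]=0 → fast++

slow=2, fast=6, a=[8, 3, 0, 0, 0, 0, 3, 0, 0]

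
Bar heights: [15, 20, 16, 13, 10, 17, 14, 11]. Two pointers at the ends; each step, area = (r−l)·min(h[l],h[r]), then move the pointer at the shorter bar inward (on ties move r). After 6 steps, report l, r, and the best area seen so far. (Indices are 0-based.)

l=1, r=2, best area=84

l=0 r=7: min(15,11)*7=77 best=77 *, r--
l=0 r=6: min(15,14)*6=84 best=84 *, r--
l=0 r=5: min(15,17)*5=75 best=84, l++
l=1 r=5: min(20,17)*4=68 best=84, r--
l=1 r=4: min(20,10)*3=30 best=84, r--
l=1 r=3: min(20,13)*2=26 best=84, r--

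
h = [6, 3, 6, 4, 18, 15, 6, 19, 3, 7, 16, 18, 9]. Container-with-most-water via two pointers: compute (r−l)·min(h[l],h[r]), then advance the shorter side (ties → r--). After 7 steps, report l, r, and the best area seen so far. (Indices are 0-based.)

[0,12] min(6,9)*12=72 best=72 * → l++
[1,12] min(3,9)*11=33 best=72 → l++
[2,12] min(6,9)*10=60 best=72 → l++
[3,12] min(4,9)*9=36 best=72 → l++
[4,12] min(18,9)*8=72 best=72 → r--
[4,11] min(18,18)*7=126 best=126 * → r--
[4,10] min(18,16)*6=96 best=126 → r--

l=4, r=9, best area=126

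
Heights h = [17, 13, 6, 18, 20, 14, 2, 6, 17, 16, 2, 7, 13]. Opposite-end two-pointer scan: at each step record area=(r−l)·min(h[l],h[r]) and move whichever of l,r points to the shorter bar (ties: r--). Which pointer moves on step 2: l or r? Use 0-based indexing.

l=0 r=12: min(17,13)*12=156 best=156 *, r--
l=0 r=11: min(17,7)*11=77 best=156, r--

r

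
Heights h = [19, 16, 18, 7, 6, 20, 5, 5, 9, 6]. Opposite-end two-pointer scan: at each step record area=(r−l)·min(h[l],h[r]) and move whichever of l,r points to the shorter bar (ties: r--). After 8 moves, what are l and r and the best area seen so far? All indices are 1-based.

l=5, r=6, best area=95

l=1 r=10: min(19,6)*9=54 best=54 *, r--
l=1 r=9: min(19,9)*8=72 best=72 *, r--
l=1 r=8: min(19,5)*7=35 best=72, r--
l=1 r=7: min(19,5)*6=30 best=72, r--
l=1 r=6: min(19,20)*5=95 best=95 *, l++
l=2 r=6: min(16,20)*4=64 best=95, l++
l=3 r=6: min(18,20)*3=54 best=95, l++
l=4 r=6: min(7,20)*2=14 best=95, l++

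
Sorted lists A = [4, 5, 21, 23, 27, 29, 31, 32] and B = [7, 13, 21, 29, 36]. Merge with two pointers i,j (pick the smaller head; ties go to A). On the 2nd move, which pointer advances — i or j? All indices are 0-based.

i

[i=0,j=0] A[i]=4<=B[j]=7 take 4 → i++
[i=1,j=0] A[i]=5<=B[j]=7 take 5 → i++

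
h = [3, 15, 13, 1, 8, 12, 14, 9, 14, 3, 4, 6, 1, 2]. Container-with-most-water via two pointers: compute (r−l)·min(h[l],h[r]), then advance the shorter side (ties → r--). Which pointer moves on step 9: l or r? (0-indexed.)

r

l=0 r=13: min(3,2)*13=26 best=26 *, r--
l=0 r=12: min(3,1)*12=12 best=26, r--
l=0 r=11: min(3,6)*11=33 best=33 *, l++
l=1 r=11: min(15,6)*10=60 best=60 *, r--
l=1 r=10: min(15,4)*9=36 best=60, r--
l=1 r=9: min(15,3)*8=24 best=60, r--
l=1 r=8: min(15,14)*7=98 best=98 *, r--
l=1 r=7: min(15,9)*6=54 best=98, r--
l=1 r=6: min(15,14)*5=70 best=98, r--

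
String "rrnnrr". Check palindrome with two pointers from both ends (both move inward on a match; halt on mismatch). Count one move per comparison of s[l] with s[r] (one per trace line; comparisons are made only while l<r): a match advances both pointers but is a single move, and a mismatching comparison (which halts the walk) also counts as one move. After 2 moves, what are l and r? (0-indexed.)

[0,5] 'r'=='r' → l++,r--
[1,4] 'r'=='r' → l++,r--

l=2, r=3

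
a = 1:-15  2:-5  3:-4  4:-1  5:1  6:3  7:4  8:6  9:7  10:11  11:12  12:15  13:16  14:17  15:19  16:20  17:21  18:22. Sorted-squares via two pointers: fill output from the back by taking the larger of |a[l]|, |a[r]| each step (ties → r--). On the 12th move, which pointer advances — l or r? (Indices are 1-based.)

r

l=1 r=18: |-15|<=|22| out[18]=484, r--
l=1 r=17: |-15|<=|21| out[17]=441, r--
l=1 r=16: |-15|<=|20| out[16]=400, r--
l=1 r=15: |-15|<=|19| out[15]=361, r--
l=1 r=14: |-15|<=|17| out[14]=289, r--
l=1 r=13: |-15|<=|16| out[13]=256, r--
l=1 r=12: |-15|<=|15| out[12]=225, r--
l=1 r=11: |-15|>|12| out[11]=225, l++
l=2 r=11: |-5|<=|12| out[10]=144, r--
l=2 r=10: |-5|<=|11| out[9]=121, r--
l=2 r=9: |-5|<=|7| out[8]=49, r--
l=2 r=8: |-5|<=|6| out[7]=36, r--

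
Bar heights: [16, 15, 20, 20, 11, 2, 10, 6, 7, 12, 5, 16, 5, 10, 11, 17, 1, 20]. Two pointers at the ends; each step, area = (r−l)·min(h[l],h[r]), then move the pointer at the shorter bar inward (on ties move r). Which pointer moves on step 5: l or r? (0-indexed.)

r

l=0 r=17: min(16,20)*17=272 best=272 *, l++
l=1 r=17: min(15,20)*16=240 best=272, l++
l=2 r=17: min(20,20)*15=300 best=300 *, r--
l=2 r=16: min(20,1)*14=14 best=300, r--
l=2 r=15: min(20,17)*13=221 best=300, r--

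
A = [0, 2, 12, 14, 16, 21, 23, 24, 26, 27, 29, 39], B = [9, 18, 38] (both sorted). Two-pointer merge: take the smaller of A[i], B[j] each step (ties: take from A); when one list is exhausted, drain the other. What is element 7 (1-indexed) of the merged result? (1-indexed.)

merged[7] = 18

i=1 j=1: A[i]=0<=B[j]=9 take 0, i++
i=2 j=1: A[i]=2<=B[j]=9 take 2, i++
i=3 j=1: A[i]=12>B[j]=9 take 9, j++
i=3 j=2: A[i]=12<=B[j]=18 take 12, i++
i=4 j=2: A[i]=14<=B[j]=18 take 14, i++
i=5 j=2: A[i]=16<=B[j]=18 take 16, i++
i=6 j=2: A[i]=21>B[j]=18 take 18, j++
i=6 j=3: A[i]=21<=B[j]=38 take 21, i++
i=7 j=3: A[i]=23<=B[j]=38 take 23, i++
i=8 j=3: A[i]=24<=B[j]=38 take 24, i++
i=9 j=3: A[i]=26<=B[j]=38 take 26, i++
i=10 j=3: A[i]=27<=B[j]=38 take 27, i++
i=11 j=3: A[i]=29<=B[j]=38 take 29, i++
i=12 j=3: A[i]=39>B[j]=38 take 38, j++
i=12 j=4: B done, take A[i]=39, i++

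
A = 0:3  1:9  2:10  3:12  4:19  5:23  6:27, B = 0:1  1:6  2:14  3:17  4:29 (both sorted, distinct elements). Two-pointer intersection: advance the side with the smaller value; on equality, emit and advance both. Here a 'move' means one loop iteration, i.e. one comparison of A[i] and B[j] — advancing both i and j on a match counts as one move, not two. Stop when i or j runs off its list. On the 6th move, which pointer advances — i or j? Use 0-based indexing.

i=0 j=0: 3>1, j++
i=0 j=1: 3<6, i++
i=1 j=1: 9>6, j++
i=1 j=2: 9<14, i++
i=2 j=2: 10<14, i++
i=3 j=2: 12<14, i++

i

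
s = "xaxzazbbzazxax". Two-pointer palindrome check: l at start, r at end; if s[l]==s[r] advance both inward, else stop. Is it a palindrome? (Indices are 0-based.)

[0,13] 'x'=='x' → l++,r--
[1,12] 'a'=='a' → l++,r--
[2,11] 'x'=='x' → l++,r--
[3,10] 'z'=='z' → l++,r--
[4,9] 'a'=='a' → l++,r--
[5,8] 'z'=='z' → l++,r--
[6,7] 'b'=='b' → l++,r--

palindrome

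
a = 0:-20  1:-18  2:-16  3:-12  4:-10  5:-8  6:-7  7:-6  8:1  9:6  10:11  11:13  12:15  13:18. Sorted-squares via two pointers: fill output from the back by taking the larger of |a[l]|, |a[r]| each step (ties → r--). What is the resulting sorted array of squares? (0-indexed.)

[1, 36, 36, 49, 64, 100, 121, 144, 169, 225, 256, 324, 324, 400]

l=0 r=13: |-20|>|18| out[13]=400, l++
l=1 r=13: |-18|<=|18| out[12]=324, r--
l=1 r=12: |-18|>|15| out[11]=324, l++
l=2 r=12: |-16|>|15| out[10]=256, l++
l=3 r=12: |-12|<=|15| out[9]=225, r--
l=3 r=11: |-12|<=|13| out[8]=169, r--
l=3 r=10: |-12|>|11| out[7]=144, l++
l=4 r=10: |-10|<=|11| out[6]=121, r--
l=4 r=9: |-10|>|6| out[5]=100, l++
l=5 r=9: |-8|>|6| out[4]=64, l++
l=6 r=9: |-7|>|6| out[3]=49, l++
l=7 r=9: |-6|<=|6| out[2]=36, r--
l=7 r=8: |-6|>|1| out[1]=36, l++
l=8 r=8: |1|<=|1| out[0]=1, r--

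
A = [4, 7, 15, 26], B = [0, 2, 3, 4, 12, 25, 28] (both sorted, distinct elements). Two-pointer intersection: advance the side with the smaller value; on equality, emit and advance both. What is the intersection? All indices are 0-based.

intersection = [4]

i=0 j=0: 4>0, j++
i=0 j=1: 4>2, j++
i=0 j=2: 4>3, j++
i=0 j=3: 4==4 emit, i++,j++
i=1 j=4: 7<12, i++
i=2 j=4: 15>12, j++
i=2 j=5: 15<25, i++
i=3 j=5: 26>25, j++
i=3 j=6: 26<28, i++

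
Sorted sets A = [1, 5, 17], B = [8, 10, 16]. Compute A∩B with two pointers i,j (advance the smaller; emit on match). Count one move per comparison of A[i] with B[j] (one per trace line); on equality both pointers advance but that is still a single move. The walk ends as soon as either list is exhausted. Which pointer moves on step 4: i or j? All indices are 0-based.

j

i=0 j=0: 1<8, i++
i=1 j=0: 5<8, i++
i=2 j=0: 17>8, j++
i=2 j=1: 17>10, j++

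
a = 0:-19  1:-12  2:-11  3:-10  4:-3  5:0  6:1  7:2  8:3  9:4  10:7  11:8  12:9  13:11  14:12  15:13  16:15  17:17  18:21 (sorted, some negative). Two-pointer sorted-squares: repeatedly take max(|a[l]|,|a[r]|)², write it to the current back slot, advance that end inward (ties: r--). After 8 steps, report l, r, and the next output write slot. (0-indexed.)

l=2, r=12, next write slot=10

l=0 r=18: |-19|<=|21| out[18]=441, r--
l=0 r=17: |-19|>|17| out[17]=361, l++
l=1 r=17: |-12|<=|17| out[16]=289, r--
l=1 r=16: |-12|<=|15| out[15]=225, r--
l=1 r=15: |-12|<=|13| out[14]=169, r--
l=1 r=14: |-12|<=|12| out[13]=144, r--
l=1 r=13: |-12|>|11| out[12]=144, l++
l=2 r=13: |-11|<=|11| out[11]=121, r--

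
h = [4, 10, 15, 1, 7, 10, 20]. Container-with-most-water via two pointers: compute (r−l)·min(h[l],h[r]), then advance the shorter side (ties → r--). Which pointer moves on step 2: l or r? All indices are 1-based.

l=1 r=7: min(4,20)*6=24 best=24 *, l++
l=2 r=7: min(10,20)*5=50 best=50 *, l++

l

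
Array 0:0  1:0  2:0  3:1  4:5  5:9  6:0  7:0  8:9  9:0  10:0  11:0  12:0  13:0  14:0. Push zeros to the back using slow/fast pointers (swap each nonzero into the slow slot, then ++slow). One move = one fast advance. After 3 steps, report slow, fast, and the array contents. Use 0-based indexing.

slow=0 fast=0: a[fast]=0, fast++
slow=0 fast=1: a[fast]=0, fast++
slow=0 fast=2: a[fast]=0, fast++

slow=0, fast=3, a=[0, 0, 0, 1, 5, 9, 0, 0, 9, 0, 0, 0, 0, 0, 0]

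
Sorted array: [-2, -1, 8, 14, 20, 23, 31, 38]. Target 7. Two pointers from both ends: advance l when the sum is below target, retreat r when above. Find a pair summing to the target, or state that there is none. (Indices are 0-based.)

(-1, 8)

l=0 r=7: -2+38=36 >7, r--
l=0 r=6: -2+31=29 >7, r--
l=0 r=5: -2+23=21 >7, r--
l=0 r=4: -2+20=18 >7, r--
l=0 r=3: -2+14=12 >7, r--
l=0 r=2: -2+8=6 <7, l++
l=1 r=2: -1+8=7, found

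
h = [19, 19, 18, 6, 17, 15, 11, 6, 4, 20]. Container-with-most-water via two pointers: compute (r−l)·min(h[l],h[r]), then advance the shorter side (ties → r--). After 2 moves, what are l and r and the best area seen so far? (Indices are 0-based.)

l=0 r=9: min(19,20)*9=171 best=171 *, l++
l=1 r=9: min(19,20)*8=152 best=171, l++

l=2, r=9, best area=171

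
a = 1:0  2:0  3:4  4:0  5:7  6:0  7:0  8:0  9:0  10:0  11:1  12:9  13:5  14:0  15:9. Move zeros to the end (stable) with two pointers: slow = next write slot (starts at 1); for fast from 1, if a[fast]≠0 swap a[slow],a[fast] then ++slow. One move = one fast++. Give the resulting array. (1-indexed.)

slow=1 fast=1: a[fast]=0, fast++
slow=1 fast=2: a[fast]=0, fast++
slow=1 fast=3: a[fast]=4≠0 swap→a[1]=4, slow++,fast++
slow=2 fast=4: a[fast]=0, fast++
slow=2 fast=5: a[fast]=7≠0 swap→a[2]=7, slow++,fast++
slow=3 fast=6: a[fast]=0, fast++
slow=3 fast=7: a[fast]=0, fast++
slow=3 fast=8: a[fast]=0, fast++
slow=3 fast=9: a[fast]=0, fast++
slow=3 fast=10: a[fast]=0, fast++
slow=3 fast=11: a[fast]=1≠0 swap→a[3]=1, slow++,fast++
slow=4 fast=12: a[fast]=9≠0 swap→a[4]=9, slow++,fast++
slow=5 fast=13: a[fast]=5≠0 swap→a[5]=5, slow++,fast++
slow=6 fast=14: a[fast]=0, fast++
slow=6 fast=15: a[fast]=9≠0 swap→a[6]=9, slow++,fast++

[4, 7, 1, 9, 5, 9, 0, 0, 0, 0, 0, 0, 0, 0, 0]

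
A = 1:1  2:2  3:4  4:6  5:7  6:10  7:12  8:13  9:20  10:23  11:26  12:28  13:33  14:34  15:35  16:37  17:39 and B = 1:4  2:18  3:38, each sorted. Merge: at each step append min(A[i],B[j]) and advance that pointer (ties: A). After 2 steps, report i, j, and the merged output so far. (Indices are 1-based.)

[i=1,j=1] A[i]=1<=B[j]=4 take 1 → i++
[i=2,j=1] A[i]=2<=B[j]=4 take 2 → i++

i=3, j=1, merged so far=[1, 2]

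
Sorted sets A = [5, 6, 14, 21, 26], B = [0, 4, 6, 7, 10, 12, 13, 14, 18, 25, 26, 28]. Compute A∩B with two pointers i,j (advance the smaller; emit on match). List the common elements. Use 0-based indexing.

intersection = [6, 14, 26]

[i=0,j=0] 5>0 → j++
[i=0,j=1] 5>4 → j++
[i=0,j=2] 5<6 → i++
[i=1,j=2] 6==6 emit → i++,j++
[i=2,j=3] 14>7 → j++
[i=2,j=4] 14>10 → j++
[i=2,j=5] 14>12 → j++
[i=2,j=6] 14>13 → j++
[i=2,j=7] 14==14 emit → i++,j++
[i=3,j=8] 21>18 → j++
[i=3,j=9] 21<25 → i++
[i=4,j=9] 26>25 → j++
[i=4,j=10] 26==26 emit → i++,j++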